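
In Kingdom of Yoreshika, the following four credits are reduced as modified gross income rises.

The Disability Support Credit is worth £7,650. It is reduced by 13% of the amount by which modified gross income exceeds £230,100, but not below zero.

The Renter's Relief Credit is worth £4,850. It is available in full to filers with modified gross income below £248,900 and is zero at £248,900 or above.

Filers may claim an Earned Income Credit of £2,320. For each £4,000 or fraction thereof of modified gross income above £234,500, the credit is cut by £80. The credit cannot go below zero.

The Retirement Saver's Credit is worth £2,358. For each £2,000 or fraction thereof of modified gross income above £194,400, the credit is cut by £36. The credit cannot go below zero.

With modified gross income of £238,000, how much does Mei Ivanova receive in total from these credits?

£15,279

Disability Support Credit: 13% of the £7,900 excess over £230,100 is £1,027; credit = £7,650 − £1,027 = £6,623.
Renter's Relief Credit: £238,000 is below the £248,900 cutoff, so the full £4,850 applies.
Earned Income Credit: income exceeds £234,500 by £3,500, which is 1 full-or-partial £4,000 increment; reduction = 1 × £80 = £80, leaving £2,240.
Retirement Saver's Credit: income exceeds £194,400 by £43,600, which is 22 full-or-partial £2,000 increments; reduction = 22 × £36 = £792, leaving £1,566.
Total: £6,623 + £4,850 + £2,240 + £1,566 = £15,279.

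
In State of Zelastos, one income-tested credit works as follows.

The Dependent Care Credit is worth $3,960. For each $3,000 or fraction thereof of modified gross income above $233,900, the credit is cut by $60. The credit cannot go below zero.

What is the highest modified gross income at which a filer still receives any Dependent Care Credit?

$428,900

After 65 increments the reduction is 65 × $60 = $3,900, leaving $60; one more increment wipes it out. Increment 65 ends at excess 65 × $3,000 = $195,000, so the highest qualifying income is $233,900 + $195,000 = $428,900.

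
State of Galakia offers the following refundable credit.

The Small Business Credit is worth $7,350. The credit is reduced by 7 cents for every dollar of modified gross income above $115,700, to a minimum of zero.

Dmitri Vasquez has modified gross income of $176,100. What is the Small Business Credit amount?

Small Business Credit: 7% of the $60,400 excess over $115,700 is $4,228; credit = $7,350 − $4,228 = $3,122.

$3,122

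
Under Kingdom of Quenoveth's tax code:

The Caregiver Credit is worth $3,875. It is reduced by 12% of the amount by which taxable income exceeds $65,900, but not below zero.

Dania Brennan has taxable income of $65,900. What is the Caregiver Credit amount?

Caregiver Credit: $65,900 is at or below the $65,900 threshold, so the full $3,875 applies.

$3,875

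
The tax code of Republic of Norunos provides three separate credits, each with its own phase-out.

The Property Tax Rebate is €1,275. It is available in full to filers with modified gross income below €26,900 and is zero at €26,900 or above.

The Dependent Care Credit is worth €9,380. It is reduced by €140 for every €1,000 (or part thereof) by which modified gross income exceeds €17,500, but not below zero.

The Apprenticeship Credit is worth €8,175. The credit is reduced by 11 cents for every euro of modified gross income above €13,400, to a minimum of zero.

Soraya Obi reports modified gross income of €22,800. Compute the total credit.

€16,956

Property Tax Rebate: €22,800 is below the €26,900 cutoff, so the full €1,275 applies.
Dependent Care Credit: income exceeds €17,500 by €5,300, which is 6 full-or-partial €1,000 increments; reduction = 6 × €140 = €840, leaving €8,540.
Apprenticeship Credit: 11% of the €9,400 excess over €13,400 is €1,034; credit = €8,175 − €1,034 = €7,141.
Total: €1,275 + €8,540 + €7,141 = €16,956.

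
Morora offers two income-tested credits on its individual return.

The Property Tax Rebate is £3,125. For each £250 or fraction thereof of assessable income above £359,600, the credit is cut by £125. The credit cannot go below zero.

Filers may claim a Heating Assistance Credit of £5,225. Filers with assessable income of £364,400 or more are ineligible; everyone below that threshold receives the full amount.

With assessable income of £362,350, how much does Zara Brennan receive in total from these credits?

Property Tax Rebate: income exceeds £359,600 by £2,750, which is 11 full-or-partial £250 increments; reduction = 11 × £125 = £1,375, leaving £1,750.
Heating Assistance Credit: £362,350 is below the £364,400 cutoff, so the full £5,225 applies.
Total: £1,750 + £5,225 = £6,975.

£6,975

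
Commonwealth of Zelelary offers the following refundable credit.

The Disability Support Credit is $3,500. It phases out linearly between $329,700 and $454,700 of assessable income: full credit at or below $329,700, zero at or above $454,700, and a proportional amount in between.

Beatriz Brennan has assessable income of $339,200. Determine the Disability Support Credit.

Disability Support Credit: $339,200 is $9,500 into a $125,000 phase-out range, leaving 115,500/125,000 of the credit: $3,500 × 115,500/125,000 = $3,234.

$3,234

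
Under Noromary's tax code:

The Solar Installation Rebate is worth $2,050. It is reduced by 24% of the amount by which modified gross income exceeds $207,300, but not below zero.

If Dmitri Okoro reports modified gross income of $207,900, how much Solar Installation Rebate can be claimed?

Solar Installation Rebate: 24% of the $600 excess over $207,300 is $144; credit = $2,050 − $144 = $1,906.

$1,906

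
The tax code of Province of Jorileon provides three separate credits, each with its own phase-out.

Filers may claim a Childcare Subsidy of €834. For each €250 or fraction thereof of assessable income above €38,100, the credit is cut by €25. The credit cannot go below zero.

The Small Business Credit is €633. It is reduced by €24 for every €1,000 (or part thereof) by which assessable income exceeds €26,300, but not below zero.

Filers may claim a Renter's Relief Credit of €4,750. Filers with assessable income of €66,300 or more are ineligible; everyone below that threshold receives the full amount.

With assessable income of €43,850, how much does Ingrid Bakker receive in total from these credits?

Childcare Subsidy: income exceeds €38,100 by €5,750, which is 23 full-or-partial €250 increments; reduction = 23 × €25 = €575, leaving €259.
Small Business Credit: income exceeds €26,300 by €17,550, which is 18 full-or-partial €1,000 increments; reduction = 18 × €24 = €432, leaving €201.
Renter's Relief Credit: €43,850 is below the €66,300 cutoff, so the full €4,750 applies.
Total: €259 + €201 + €4,750 = €5,210.

€5,210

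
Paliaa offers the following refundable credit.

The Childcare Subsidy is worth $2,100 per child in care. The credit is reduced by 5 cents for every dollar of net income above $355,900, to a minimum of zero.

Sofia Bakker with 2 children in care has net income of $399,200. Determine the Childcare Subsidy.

Childcare Subsidy: base = 2 × $2,100 = $4,200. 5% of the $43,300 excess over $355,900 is $2,165; credit = $4,200 − $2,165 = $2,035.

$2,035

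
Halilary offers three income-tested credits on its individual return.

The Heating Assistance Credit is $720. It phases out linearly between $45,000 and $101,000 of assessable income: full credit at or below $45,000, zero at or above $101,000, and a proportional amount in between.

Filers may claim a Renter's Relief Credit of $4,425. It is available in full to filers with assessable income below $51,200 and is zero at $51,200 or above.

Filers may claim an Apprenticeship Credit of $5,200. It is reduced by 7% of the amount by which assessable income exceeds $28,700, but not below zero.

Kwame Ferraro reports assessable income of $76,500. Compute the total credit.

$2,169

Heating Assistance Credit: $76,500 is $31,500 into a $56,000 phase-out range, leaving 24,500/56,000 of the credit: $720 × 24,500/56,000 = $315.
Renter's Relief Credit: $76,500 meets or exceeds the $51,200 cutoff, so the credit is $0.
Apprenticeship Credit: 7% of the $47,800 excess over $28,700 is $3,346; credit = $5,200 − $3,346 = $1,854.
Total: $315 + $0 + $1,854 = $2,169.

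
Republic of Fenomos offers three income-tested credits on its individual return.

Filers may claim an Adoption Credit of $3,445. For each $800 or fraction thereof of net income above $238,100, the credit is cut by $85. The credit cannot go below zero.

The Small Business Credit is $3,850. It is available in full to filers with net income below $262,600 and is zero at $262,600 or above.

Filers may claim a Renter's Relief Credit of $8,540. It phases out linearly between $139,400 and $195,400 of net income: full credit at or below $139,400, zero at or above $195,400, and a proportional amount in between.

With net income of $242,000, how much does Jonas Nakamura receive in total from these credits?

$6,870

Adoption Credit: income exceeds $238,100 by $3,900, which is 5 full-or-partial $800 increments; reduction = 5 × $85 = $425, leaving $3,020.
Small Business Credit: $242,000 is below the $262,600 cutoff, so the full $3,850 applies.
Renter's Relief Credit: $242,000 is at or above $195,400, so the credit is $0.
Total: $3,020 + $3,850 + $0 = $6,870.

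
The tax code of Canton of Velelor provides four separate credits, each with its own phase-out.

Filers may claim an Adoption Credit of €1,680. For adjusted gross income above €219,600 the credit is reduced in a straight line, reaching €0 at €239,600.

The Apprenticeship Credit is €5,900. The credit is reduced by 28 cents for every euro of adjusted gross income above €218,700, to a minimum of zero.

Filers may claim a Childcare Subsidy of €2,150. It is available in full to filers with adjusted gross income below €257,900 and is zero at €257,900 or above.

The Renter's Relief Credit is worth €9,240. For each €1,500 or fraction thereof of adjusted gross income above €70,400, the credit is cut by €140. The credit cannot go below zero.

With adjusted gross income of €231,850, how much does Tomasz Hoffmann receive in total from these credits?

€5,019

Adoption Credit: €231,850 is €12,250 into a €20,000 phase-out range, leaving 7,750/20,000 of the credit: €1,680 × 7,750/20,000 = €651.
Apprenticeship Credit: 28% of the €13,150 excess over €218,700 is €3,682; credit = €5,900 − €3,682 = €2,218.
Childcare Subsidy: €231,850 is below the €257,900 cutoff, so the full €2,150 applies.
Renter's Relief Credit: income exceeds €70,400 by €161,450 → 108 increments × €140 = €15,120 ≥ base, so the credit is €0.
Total: €651 + €2,218 + €2,150 + €0 = €5,019.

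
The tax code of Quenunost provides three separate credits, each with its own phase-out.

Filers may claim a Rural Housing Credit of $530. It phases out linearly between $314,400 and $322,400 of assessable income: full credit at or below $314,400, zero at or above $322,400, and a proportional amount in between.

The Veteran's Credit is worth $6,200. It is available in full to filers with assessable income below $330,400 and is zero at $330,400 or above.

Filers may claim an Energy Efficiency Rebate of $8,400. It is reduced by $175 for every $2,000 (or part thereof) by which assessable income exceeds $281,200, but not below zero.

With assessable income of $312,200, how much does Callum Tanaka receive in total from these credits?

$12,330

Rural Housing Credit: $312,200 is at or below the $314,400 threshold, so the full $530 applies.
Veteran's Credit: $312,200 is below the $330,400 cutoff, so the full $6,200 applies.
Energy Efficiency Rebate: income exceeds $281,200 by $31,000, which is 16 full-or-partial $2,000 increments; reduction = 16 × $175 = $2,800, leaving $5,600.
Total: $530 + $6,200 + $5,600 = $12,330.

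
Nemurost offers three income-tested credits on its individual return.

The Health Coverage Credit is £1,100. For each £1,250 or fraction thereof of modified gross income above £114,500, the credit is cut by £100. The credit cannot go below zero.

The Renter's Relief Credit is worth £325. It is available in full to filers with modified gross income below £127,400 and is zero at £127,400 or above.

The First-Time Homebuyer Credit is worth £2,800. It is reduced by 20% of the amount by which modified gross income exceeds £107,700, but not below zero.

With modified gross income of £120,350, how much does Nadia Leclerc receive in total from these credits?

Health Coverage Credit: income exceeds £114,500 by £5,850, which is 5 full-or-partial £1,250 increments; reduction = 5 × £100 = £500, leaving £600.
Renter's Relief Credit: £120,350 is below the £127,400 cutoff, so the full £325 applies.
First-Time Homebuyer Credit: 20% of the £12,650 excess over £107,700 is £2,530; credit = £2,800 − £2,530 = £270.
Total: £600 + £325 + £270 = £1,195.

£1,195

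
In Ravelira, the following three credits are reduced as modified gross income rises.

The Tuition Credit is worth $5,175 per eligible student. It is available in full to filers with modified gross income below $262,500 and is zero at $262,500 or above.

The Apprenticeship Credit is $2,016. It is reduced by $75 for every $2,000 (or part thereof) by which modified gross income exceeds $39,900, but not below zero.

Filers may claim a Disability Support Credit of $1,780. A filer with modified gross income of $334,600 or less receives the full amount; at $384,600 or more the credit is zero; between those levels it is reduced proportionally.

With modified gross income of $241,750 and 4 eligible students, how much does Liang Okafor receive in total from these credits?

Tuition Credit: base = 4 × $5,175 = $20,700. $241,750 is below the $262,500 cutoff, so the full $20,700 applies.
Apprenticeship Credit: income exceeds $39,900 by $201,850 → 101 increments × $75 = $7,575 ≥ base, so the credit is $0.
Disability Support Credit: $241,750 is at or below the $334,600 threshold, so the full $1,780 applies.
Total: $20,700 + $0 + $1,780 = $22,480.

$22,480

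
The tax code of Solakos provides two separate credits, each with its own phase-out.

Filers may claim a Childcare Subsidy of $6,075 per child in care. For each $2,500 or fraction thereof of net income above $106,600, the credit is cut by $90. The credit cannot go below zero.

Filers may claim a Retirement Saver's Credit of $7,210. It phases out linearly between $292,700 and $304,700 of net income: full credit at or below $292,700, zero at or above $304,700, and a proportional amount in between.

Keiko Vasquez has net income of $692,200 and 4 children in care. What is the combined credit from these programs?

$3,150

Childcare Subsidy: base = 4 × $6,075 = $24,300. income exceeds $106,600 by $585,600, which is 235 full-or-partial $2,500 increments; reduction = 235 × $90 = $21,150, leaving $3,150.
Retirement Saver's Credit: $692,200 is at or above $304,700, so the credit is $0.
Total: $3,150 + $0 = $3,150.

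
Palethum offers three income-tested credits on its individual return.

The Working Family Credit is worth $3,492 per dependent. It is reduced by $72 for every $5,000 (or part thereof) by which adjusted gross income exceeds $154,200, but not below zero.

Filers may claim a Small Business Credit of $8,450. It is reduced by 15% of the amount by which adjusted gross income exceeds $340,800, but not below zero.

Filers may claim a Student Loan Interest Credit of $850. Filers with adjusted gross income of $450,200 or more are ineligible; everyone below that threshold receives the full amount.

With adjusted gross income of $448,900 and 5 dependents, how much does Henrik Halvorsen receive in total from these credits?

Working Family Credit: base = 5 × $3,492 = $17,460. income exceeds $154,200 by $294,700, which is 59 full-or-partial $5,000 increments; reduction = 59 × $72 = $4,248, leaving $13,212.
Small Business Credit: 15% of the $108,100 excess over $340,800 is $16,215 ≥ base, so the credit is $0.
Student Loan Interest Credit: $448,900 is below the $450,200 cutoff, so the full $850 applies.
Total: $13,212 + $0 + $850 = $14,062.

$14,062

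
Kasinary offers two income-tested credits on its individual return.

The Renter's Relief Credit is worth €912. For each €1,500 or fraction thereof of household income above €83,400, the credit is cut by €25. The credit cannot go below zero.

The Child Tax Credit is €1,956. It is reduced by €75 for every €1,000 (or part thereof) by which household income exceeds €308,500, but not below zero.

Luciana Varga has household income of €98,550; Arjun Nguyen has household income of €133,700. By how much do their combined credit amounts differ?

Luciana (€98,550): Renter's Relief Credit: income exceeds €83,400 by €15,150, which is 11 full-or-partial €1,500 increments; reduction = 11 × €25 = €275, leaving €637. Child Tax Credit: €98,550 is at or below the €308,500 threshold, so the full €1,956 applies. total €637 + €1,956 = €2,593
Arjun (€133,700): Renter's Relief Credit: income exceeds €83,400 by €50,300, which is 34 full-or-partial €1,500 increments; reduction = 34 × €25 = €850, leaving €62. Child Tax Credit: €133,700 is at or below the €308,500 threshold, so the full €1,956 applies. total €62 + €1,956 = €2,018
Difference: |€2,593 − €2,018| = €575.

€575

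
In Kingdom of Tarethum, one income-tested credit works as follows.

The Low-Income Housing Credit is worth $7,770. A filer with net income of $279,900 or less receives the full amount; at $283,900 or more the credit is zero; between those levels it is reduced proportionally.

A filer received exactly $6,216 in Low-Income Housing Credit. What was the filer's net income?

$280,700

$6,216 is 6,216/7,770 of the full $7,770, so 1,554/7,770 of the $4,000 range has been used: income = $279,900 + $4,000 × 1,554/7,770 = $280,700.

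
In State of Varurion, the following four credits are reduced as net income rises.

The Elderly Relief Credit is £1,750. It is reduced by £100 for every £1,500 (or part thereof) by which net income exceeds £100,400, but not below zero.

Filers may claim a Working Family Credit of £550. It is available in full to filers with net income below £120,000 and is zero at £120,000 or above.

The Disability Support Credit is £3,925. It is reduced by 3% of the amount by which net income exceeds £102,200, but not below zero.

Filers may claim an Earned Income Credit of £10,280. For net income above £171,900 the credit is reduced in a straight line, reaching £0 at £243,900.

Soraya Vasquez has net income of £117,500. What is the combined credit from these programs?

Elderly Relief Credit: income exceeds £100,400 by £17,100, which is 12 full-or-partial £1,500 increments; reduction = 12 × £100 = £1,200, leaving £550.
Working Family Credit: £117,500 is below the £120,000 cutoff, so the full £550 applies.
Disability Support Credit: 3% of the £15,300 excess over £102,200 is £459; credit = £3,925 − £459 = £3,466.
Earned Income Credit: £117,500 is at or below the £171,900 threshold, so the full £10,280 applies.
Total: £550 + £550 + £3,466 + £10,280 = £14,846.

£14,846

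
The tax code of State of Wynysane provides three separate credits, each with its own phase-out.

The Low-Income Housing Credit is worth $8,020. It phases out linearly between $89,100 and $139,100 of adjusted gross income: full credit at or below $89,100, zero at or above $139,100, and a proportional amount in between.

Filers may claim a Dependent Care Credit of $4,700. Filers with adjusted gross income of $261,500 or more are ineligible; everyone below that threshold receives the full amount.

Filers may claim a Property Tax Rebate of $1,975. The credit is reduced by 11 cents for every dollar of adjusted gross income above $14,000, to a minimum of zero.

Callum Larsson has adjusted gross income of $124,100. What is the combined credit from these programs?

Low-Income Housing Credit: $124,100 is $35,000 into a $50,000 phase-out range, leaving 15,000/50,000 of the credit: $8,020 × 15,000/50,000 = $2,406.
Dependent Care Credit: $124,100 is below the $261,500 cutoff, so the full $4,700 applies.
Property Tax Rebate: 11% of the $110,100 excess over $14,000 is $12,111 ≥ base, so the credit is $0.
Total: $2,406 + $4,700 + $0 = $7,106.

$7,106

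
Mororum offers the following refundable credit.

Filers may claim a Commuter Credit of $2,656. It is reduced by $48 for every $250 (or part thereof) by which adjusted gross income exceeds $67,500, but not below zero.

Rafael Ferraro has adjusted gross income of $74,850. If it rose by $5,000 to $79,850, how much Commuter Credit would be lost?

$960

At $74,850 — income exceeds $67,500 by $7,350, which is 30 full-or-partial $250 increments; reduction = 30 × $48 = $1,440, leaving $1,216.
At $79,850 — income exceeds $67,500 by $12,350, which is 50 full-or-partial $250 increments; reduction = 50 × $48 = $2,400, leaving $256.
Lost: $1,216 − $256 = $960.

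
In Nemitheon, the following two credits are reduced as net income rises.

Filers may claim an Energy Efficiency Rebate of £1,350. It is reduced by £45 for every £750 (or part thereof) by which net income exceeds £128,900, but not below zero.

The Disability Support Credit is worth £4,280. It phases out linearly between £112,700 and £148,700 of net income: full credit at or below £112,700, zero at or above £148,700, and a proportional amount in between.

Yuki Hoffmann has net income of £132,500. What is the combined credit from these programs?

Energy Efficiency Rebate: income exceeds £128,900 by £3,600, which is 5 full-or-partial £750 increments; reduction = 5 × £45 = £225, leaving £1,125.
Disability Support Credit: £132,500 is £19,800 into a £36,000 phase-out range, leaving 16,200/36,000 of the credit: £4,280 × 16,200/36,000 = £1,926.
Total: £1,125 + £1,926 = £3,051.

£3,051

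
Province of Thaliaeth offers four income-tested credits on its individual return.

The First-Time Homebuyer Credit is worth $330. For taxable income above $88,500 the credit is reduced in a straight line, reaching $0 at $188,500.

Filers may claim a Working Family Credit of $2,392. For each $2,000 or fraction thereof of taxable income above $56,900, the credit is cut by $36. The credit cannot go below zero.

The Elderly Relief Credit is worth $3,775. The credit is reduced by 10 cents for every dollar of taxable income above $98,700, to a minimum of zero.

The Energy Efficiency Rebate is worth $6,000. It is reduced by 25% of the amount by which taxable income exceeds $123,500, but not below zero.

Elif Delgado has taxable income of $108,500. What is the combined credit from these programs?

$10,515

First-Time Homebuyer Credit: $108,500 is $20,000 into a $100,000 phase-out range, leaving 80,000/100,000 of the credit: $330 × 80,000/100,000 = $264.
Working Family Credit: income exceeds $56,900 by $51,600, which is 26 full-or-partial $2,000 increments; reduction = 26 × $36 = $936, leaving $1,456.
Elderly Relief Credit: 10% of the $9,800 excess over $98,700 is $980; credit = $3,775 − $980 = $2,795.
Energy Efficiency Rebate: $108,500 is at or below the $123,500 threshold, so the full $6,000 applies.
Total: $264 + $1,456 + $2,795 + $6,000 = $10,515.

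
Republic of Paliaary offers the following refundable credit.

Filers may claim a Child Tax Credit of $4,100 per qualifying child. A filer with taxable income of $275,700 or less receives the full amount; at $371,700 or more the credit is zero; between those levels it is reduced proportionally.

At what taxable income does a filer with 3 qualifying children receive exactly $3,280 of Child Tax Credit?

Full credit = 3 × $4,100 = $12,300.
$3,280 is 3,280/12,300 of the full $12,300, so 9,020/12,300 of the $96,000 range has been used: income = $275,700 + $96,000 × 9,020/12,300 = $346,100.

$346,100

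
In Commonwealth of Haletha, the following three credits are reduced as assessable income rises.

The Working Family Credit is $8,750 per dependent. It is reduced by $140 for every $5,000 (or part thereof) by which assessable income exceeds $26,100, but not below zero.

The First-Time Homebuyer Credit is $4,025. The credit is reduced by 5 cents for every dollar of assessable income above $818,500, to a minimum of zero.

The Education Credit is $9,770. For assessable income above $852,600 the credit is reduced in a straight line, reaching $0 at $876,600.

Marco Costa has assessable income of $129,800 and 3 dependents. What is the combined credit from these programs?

$37,105

Working Family Credit: base = 3 × $8,750 = $26,250. income exceeds $26,100 by $103,700, which is 21 full-or-partial $5,000 increments; reduction = 21 × $140 = $2,940, leaving $23,310.
First-Time Homebuyer Credit: $129,800 is at or below the $818,500 threshold, so the full $4,025 applies.
Education Credit: $129,800 is at or below the $852,600 threshold, so the full $9,770 applies.
Total: $23,310 + $4,025 + $9,770 = $37,105.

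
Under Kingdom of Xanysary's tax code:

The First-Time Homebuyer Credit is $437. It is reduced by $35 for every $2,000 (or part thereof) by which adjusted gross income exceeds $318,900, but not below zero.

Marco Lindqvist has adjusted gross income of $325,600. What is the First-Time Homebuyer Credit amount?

First-Time Homebuyer Credit: income exceeds $318,900 by $6,700, which is 4 full-or-partial $2,000 increments; reduction = 4 × $35 = $140, leaving $297.

$297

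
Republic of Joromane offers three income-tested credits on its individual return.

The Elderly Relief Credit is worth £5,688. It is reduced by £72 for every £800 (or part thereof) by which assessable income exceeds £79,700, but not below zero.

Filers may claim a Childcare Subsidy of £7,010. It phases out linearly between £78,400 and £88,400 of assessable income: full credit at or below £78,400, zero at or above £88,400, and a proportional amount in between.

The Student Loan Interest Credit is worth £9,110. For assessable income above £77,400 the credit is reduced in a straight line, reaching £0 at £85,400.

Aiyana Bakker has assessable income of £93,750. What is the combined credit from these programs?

£4,392

Elderly Relief Credit: income exceeds £79,700 by £14,050, which is 18 full-or-partial £800 increments; reduction = 18 × £72 = £1,296, leaving £4,392.
Childcare Subsidy: £93,750 is at or above £88,400, so the credit is £0.
Student Loan Interest Credit: £93,750 is at or above £85,400, so the credit is £0.
Total: £4,392 + £0 + £0 = £4,392.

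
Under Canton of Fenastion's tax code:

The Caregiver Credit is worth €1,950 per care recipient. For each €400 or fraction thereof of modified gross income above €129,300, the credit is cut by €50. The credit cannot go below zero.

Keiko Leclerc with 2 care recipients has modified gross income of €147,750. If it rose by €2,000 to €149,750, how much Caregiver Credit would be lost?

At €147,750 — base = 2 × €1,950 = €3,900. income exceeds €129,300 by €18,450, which is 47 full-or-partial €400 increments; reduction = 47 × €50 = €2,350, leaving €1,550.
At €149,750 — base = 2 × €1,950 = €3,900. income exceeds €129,300 by €20,450, which is 52 full-or-partial €400 increments; reduction = 52 × €50 = €2,600, leaving €1,300.
Lost: €1,550 − €1,300 = €250.

€250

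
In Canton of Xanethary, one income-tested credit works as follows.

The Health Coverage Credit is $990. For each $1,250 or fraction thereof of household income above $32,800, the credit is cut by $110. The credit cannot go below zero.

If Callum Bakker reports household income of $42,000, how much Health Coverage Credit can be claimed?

Health Coverage Credit: income exceeds $32,800 by $9,200, which is 8 full-or-partial $1,250 increments; reduction = 8 × $110 = $880, leaving $110.

$110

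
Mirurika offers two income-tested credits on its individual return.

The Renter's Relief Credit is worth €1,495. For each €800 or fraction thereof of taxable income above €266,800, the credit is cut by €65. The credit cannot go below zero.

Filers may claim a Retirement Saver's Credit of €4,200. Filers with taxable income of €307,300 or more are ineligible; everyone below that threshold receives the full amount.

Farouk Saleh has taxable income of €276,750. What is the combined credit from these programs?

Renter's Relief Credit: income exceeds €266,800 by €9,950, which is 13 full-or-partial €800 increments; reduction = 13 × €65 = €845, leaving €650.
Retirement Saver's Credit: €276,750 is below the €307,300 cutoff, so the full €4,200 applies.
Total: €650 + €4,200 = €4,850.

€4,850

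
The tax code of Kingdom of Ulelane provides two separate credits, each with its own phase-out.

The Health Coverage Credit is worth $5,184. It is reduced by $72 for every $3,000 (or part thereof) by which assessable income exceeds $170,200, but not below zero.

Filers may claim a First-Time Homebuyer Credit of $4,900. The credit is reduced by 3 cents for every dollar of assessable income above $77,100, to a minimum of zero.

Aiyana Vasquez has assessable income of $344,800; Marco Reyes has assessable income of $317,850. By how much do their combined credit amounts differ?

Aiyana ($344,800): Health Coverage Credit: income exceeds $170,200 by $174,600, which is 59 full-or-partial $3,000 increments; reduction = 59 × $72 = $4,248, leaving $936. First-Time Homebuyer Credit: 3% of the $267,700 excess over $77,100 is $8,031 ≥ base, so the credit is $0. total $936 + $0 = $936
Marco ($317,850): Health Coverage Credit: income exceeds $170,200 by $147,650, which is 50 full-or-partial $3,000 increments; reduction = 50 × $72 = $3,600, leaving $1,584. First-Time Homebuyer Credit: 3% of the $240,750 excess over $77,100 is $7,222.50 ≥ base, so the credit is $0. total $1,584 + $0 = $1,584
Difference: |$936 − $1,584| = $648.

$648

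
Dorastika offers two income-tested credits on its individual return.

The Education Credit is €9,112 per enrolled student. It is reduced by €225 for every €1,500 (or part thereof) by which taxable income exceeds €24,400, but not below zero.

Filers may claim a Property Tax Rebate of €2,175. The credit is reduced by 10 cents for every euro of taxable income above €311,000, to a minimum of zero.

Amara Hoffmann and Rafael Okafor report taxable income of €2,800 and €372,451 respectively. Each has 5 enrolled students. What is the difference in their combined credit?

€47,735

Amara (€2,800): Education Credit: base = 5 × €9,112 = €45,560. €2,800 is at or below the €24,400 threshold, so the full €45,560 applies. Property Tax Rebate: €2,800 is at or below the €311,000 threshold, so the full €2,175 applies. total €45,560 + €2,175 = €47,735
Rafael (€372,451): Education Credit: base = 5 × €9,112 = €45,560. income exceeds €24,400 by €348,051 → 233 increments × €225 = €52,425 ≥ base, so the credit is €0. Property Tax Rebate: 10% of the €61,451 excess over €311,000 is €6,145.10 ≥ base, so the credit is €0. total €0 + €0 = €0
Difference: |€47,735 − €0| = €47,735.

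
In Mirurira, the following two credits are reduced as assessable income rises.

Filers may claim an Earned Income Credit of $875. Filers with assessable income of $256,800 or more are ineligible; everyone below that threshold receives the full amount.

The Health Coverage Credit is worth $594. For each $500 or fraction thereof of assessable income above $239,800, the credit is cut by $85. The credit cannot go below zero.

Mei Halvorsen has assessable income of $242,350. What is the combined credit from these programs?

Earned Income Credit: $242,350 is below the $256,800 cutoff, so the full $875 applies.
Health Coverage Credit: income exceeds $239,800 by $2,550, which is 6 full-or-partial $500 increments; reduction = 6 × $85 = $510, leaving $84.
Total: $875 + $84 = $959.

$959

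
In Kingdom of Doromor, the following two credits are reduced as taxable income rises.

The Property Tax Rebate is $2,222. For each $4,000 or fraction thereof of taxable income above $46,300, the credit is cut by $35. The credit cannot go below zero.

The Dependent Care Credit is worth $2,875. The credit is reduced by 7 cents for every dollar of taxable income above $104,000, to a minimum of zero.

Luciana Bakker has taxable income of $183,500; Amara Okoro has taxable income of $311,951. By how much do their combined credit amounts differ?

$997

Luciana ($183,500): Property Tax Rebate: income exceeds $46,300 by $137,200, which is 35 full-or-partial $4,000 increments; reduction = 35 × $35 = $1,225, leaving $997. Dependent Care Credit: 7% of the $79,500 excess over $104,000 is $5,565 ≥ base, so the credit is $0. total $997 + $0 = $997
Amara ($311,951): Property Tax Rebate: income exceeds $46,300 by $265,651 → 67 increments × $35 = $2,345 ≥ base, so the credit is $0. Dependent Care Credit: 7% of the $207,951 excess over $104,000 is $14,556.57 ≥ base, so the credit is $0. total $0 + $0 = $0
Difference: |$997 − $0| = $997.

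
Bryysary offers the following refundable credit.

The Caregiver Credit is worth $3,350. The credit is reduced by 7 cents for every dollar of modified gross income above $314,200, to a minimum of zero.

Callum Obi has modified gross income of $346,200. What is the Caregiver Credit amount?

Caregiver Credit: 7% of the $32,000 excess over $314,200 is $2,240; credit = $3,350 − $2,240 = $1,110.

$1,110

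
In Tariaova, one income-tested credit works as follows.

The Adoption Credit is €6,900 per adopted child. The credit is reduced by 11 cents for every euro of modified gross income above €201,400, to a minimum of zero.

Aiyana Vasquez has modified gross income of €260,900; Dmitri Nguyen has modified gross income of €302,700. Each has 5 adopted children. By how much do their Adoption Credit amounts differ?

€4,598

Aiyana (€260,900): Adoption Credit: base = 5 × €6,900 = €34,500. 11% of the €59,500 excess over €201,400 is €6,545; credit = €34,500 − €6,545 = €27,955.
Dmitri (€302,700): Adoption Credit: base = 5 × €6,900 = €34,500. 11% of the €101,300 excess over €201,400 is €11,143; credit = €34,500 − €11,143 = €23,357.
Difference: |€27,955 − €23,357| = €4,598.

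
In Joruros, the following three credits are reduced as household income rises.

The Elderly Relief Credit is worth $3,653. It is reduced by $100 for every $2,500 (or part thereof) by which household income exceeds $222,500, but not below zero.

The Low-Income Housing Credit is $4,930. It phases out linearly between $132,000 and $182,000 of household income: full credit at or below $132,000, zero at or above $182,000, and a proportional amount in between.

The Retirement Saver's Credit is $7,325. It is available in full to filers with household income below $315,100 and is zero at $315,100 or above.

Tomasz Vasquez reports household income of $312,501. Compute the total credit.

Elderly Relief Credit: income exceeds $222,500 by $90,001 → 37 increments × $100 = $3,700 ≥ base, so the credit is $0.
Low-Income Housing Credit: $312,501 is at or above $182,000, so the credit is $0.
Retirement Saver's Credit: $312,501 is below the $315,100 cutoff, so the full $7,325 applies.
Total: $0 + $0 + $7,325 = $7,325.

$7,325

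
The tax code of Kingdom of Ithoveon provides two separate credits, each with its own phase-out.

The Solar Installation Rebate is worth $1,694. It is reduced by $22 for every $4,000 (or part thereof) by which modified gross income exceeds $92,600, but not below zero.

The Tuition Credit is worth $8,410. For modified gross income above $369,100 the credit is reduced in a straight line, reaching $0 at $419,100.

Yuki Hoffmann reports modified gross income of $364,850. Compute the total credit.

$8,586

Solar Installation Rebate: income exceeds $92,600 by $272,250, which is 69 full-or-partial $4,000 increments; reduction = 69 × $22 = $1,518, leaving $176.
Tuition Credit: $364,850 is at or below the $369,100 threshold, so the full $8,410 applies.
Total: $176 + $8,410 = $8,586.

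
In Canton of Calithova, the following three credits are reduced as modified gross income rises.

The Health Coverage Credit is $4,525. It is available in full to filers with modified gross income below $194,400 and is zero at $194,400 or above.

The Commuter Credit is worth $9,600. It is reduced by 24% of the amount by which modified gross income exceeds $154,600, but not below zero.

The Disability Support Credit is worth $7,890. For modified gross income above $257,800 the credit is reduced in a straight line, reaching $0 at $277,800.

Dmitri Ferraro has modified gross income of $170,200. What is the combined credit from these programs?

Health Coverage Credit: $170,200 is below the $194,400 cutoff, so the full $4,525 applies.
Commuter Credit: 24% of the $15,600 excess over $154,600 is $3,744; credit = $9,600 − $3,744 = $5,856.
Disability Support Credit: $170,200 is at or below the $257,800 threshold, so the full $7,890 applies.
Total: $4,525 + $5,856 + $7,890 = $18,271.

$18,271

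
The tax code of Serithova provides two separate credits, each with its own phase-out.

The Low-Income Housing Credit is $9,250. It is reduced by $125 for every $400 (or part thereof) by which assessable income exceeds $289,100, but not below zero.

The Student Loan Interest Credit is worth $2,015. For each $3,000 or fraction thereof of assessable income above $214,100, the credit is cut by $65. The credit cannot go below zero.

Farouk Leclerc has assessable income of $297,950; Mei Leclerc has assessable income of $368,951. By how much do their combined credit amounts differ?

$6,570

Farouk ($297,950): Low-Income Housing Credit: income exceeds $289,100 by $8,850, which is 23 full-or-partial $400 increments; reduction = 23 × $125 = $2,875, leaving $6,375. Student Loan Interest Credit: income exceeds $214,100 by $83,850, which is 28 full-or-partial $3,000 increments; reduction = 28 × $65 = $1,820, leaving $195. total $6,375 + $195 = $6,570
Mei ($368,951): Low-Income Housing Credit: income exceeds $289,100 by $79,851 → 200 increments × $125 = $25,000 ≥ base, so the credit is $0. Student Loan Interest Credit: income exceeds $214,100 by $154,851 → 52 increments × $65 = $3,380 ≥ base, so the credit is $0. total $0 + $0 = $0
Difference: |$6,570 − $0| = $6,570.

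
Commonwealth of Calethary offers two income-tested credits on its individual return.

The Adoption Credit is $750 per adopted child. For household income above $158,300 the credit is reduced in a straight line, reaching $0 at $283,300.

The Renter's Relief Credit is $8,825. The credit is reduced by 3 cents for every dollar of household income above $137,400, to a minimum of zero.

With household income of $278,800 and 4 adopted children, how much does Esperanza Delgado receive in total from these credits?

$4,691

Adoption Credit: base = 4 × $750 = $3,000. $278,800 is $120,500 into a $125,000 phase-out range, leaving 4,500/125,000 of the credit: $3,000 × 4,500/125,000 = $108.
Renter's Relief Credit: 3% of the $141,400 excess over $137,400 is $4,242; credit = $8,825 − $4,242 = $4,583.
Total: $108 + $4,583 = $4,691.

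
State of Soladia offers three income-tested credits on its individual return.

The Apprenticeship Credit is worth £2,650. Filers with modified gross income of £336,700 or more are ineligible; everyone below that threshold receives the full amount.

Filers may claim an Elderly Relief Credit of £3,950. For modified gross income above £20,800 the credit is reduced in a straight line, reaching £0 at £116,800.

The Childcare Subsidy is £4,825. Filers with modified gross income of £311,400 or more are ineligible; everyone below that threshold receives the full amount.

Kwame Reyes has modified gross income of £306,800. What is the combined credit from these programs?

Apprenticeship Credit: £306,800 is below the £336,700 cutoff, so the full £2,650 applies.
Elderly Relief Credit: £306,800 is at or above £116,800, so the credit is £0.
Childcare Subsidy: £306,800 is below the £311,400 cutoff, so the full £4,825 applies.
Total: £2,650 + £0 + £4,825 = £7,475.

£7,475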